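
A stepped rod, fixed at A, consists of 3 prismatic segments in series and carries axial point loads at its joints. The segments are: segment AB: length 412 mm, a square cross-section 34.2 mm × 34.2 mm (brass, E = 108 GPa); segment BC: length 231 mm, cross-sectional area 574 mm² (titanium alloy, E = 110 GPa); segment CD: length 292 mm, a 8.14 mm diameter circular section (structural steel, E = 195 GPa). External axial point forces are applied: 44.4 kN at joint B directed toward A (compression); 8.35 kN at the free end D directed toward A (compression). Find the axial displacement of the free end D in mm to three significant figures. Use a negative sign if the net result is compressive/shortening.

-0.443 mm

Internal axial forces (sectioning from the free end, tension +): N_CD = -8.35 kN, N_BC = -8.35 kN, N_AB = -52.75 kN.
A_AB = 1170 mm².
A_CD = 52.04 mm².
δ_AB = -52750·412/(1170·108000) = -0.172 mm
δ_BC = -8350·231/(574·110000) = -0.03055 mm
δ_CD = -8350·292/(52.04·195000) = -0.2403 mm
δ = Σδ_i = -0.4429 mm.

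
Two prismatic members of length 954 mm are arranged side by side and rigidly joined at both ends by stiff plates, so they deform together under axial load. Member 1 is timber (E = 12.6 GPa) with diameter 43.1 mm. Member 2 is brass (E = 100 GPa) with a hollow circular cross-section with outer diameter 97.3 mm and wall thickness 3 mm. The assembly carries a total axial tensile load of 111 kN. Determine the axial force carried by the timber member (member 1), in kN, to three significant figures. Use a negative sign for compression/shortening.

A_1 = 1459 mm².
A_2 = 888.8 mm².
Equal strain + equilibrium ⇒ each member carries load in proportion to AE: A₁E₁ = 18380000 N, A₂E₂ = 88880000 N, ΣAE = 107300000 N.
F₁ = P·A₁E₁/ΣAE = 111000·18380000/107300000 = 19020 N.

19.0 kN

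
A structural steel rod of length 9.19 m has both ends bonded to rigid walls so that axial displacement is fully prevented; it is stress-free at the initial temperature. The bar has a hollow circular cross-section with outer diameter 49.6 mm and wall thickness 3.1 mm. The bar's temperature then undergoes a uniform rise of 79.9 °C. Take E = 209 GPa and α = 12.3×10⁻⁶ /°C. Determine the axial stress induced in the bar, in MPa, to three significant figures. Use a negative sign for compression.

Free thermal expansion αLΔT = 12.3e-6 · 9190 · 79.9 = 9.032 mm.
The walls impose strain ε = −(9.032)/9190 = -9.8277e-04; σ = Eε = 209000 · -9.8277e-04 = -205.4 MPa.

-205 MPa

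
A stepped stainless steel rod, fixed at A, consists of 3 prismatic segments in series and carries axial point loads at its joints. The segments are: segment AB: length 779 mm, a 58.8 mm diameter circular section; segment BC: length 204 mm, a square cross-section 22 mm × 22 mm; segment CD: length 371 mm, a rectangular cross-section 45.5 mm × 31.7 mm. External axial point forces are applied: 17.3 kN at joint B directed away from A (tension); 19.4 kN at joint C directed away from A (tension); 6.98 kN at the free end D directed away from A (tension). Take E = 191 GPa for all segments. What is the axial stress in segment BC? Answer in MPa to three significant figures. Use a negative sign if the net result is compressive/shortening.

54.5 MPa

Internal axial forces (sectioning from the free end, tension +): N_CD = 6.98 kN, N_BC = 26.38 kN, N_AB = 43.68 kN.
A_BC = 484 mm².
σ_BC = N_BC/A_BC = 26380/484 = 54.5 MPa.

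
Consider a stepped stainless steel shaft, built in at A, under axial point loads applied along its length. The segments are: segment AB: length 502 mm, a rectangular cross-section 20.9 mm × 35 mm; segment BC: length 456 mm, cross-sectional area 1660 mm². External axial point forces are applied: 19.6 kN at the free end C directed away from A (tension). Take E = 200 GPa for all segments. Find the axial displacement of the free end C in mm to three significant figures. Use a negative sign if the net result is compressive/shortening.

0.0942 mm

Internal axial forces (sectioning from the free end, tension +): N_BC = 19.6 kN, N_AB = 19.6 kN.
A_AB = 731.5 mm².
δ_AB = 19600·502/(731.5·200000) = 0.06725 mm
δ_BC = 19600·456/(1660·200000) = 0.02692 mm
δ = Σδ_i = 0.09417 mm.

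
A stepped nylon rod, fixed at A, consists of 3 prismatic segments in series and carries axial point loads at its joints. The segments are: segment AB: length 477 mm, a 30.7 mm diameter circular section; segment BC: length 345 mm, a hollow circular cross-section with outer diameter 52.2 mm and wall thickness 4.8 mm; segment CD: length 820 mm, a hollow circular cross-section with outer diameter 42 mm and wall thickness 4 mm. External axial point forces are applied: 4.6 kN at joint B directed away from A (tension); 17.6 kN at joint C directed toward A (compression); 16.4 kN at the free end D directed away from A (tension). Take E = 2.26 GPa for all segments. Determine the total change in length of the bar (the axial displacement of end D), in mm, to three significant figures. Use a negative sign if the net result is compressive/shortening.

13.2 mm

Internal axial forces (sectioning from the free end, tension +): N_CD = 16.4 kN, N_BC = -1.2 kN, N_AB = 3.4 kN.
A_AB = 740.2 mm².
A_BC = 714.8 mm².
A_CD = 477.5 mm².
δ_AB = 3400·477/(740.2·2260) = 0.9694 mm
δ_BC = -1200·345/(714.8·2260) = -0.2563 mm
δ_CD = 16400·820/(477.5·2260) = 12.46 mm
δ = Σδ_i = 13.17 mm.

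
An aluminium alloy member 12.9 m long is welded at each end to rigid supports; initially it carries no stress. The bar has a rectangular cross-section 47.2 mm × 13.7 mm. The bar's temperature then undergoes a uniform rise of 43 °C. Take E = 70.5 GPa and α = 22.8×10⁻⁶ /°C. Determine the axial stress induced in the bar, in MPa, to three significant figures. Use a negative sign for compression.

Free thermal expansion αLΔT = 22.8e-6 · 12900 · 43 = 12.65 mm.
The walls impose strain ε = −(12.65)/12900 = -9.8040e-04; σ = Eε = 70500 · -9.8040e-04 = -69.12 MPa.

-69.1 MPa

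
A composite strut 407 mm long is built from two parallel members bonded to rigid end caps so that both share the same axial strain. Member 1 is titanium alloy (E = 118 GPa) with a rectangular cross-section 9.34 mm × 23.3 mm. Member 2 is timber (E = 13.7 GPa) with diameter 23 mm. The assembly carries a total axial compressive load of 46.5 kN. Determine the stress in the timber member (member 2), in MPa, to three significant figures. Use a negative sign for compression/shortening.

-20.3 MPa

A_1 = 217.6 mm².
A_2 = 415.5 mm².
Equal strain + equilibrium ⇒ each member carries load in proportion to AE: A₁E₁ = 25680000 N, A₂E₂ = 5692000 N, ΣAE = 31370000 N.
σ₂ = P·E₂/ΣAE = -46500·13700/31370000 = -20.31 MPa.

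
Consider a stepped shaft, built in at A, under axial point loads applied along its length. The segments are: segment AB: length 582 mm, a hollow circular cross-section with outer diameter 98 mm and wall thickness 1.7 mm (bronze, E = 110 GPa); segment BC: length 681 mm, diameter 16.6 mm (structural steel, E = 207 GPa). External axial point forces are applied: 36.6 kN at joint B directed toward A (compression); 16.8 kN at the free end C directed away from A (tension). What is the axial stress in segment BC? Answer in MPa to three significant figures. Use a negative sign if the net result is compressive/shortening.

77.6 MPa

Internal axial forces (sectioning from the free end, tension +): N_BC = 16.8 kN, N_AB = -19.8 kN.
A_BC = 216.4 mm².
σ_BC = N_BC/A_BC = 16800/216.4 = 77.63 MPa.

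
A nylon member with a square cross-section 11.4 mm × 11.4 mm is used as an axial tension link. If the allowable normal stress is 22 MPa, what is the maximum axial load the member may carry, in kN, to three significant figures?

A = 130 mm².
P_max = σ_allow · A = 22 · 130 = 2859 N = 2.859 kN.

2.86 kN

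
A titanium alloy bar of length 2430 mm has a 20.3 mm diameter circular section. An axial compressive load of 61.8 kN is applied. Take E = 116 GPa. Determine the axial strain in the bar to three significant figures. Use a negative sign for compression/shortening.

A = 323.7 mm².
σ = N/A = -190.9 MPa; ε = σ/E = -190.9/116000 = -1.646e-03.

-0.00165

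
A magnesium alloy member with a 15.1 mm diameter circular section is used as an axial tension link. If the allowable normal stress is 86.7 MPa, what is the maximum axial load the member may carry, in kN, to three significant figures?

15.5 kN

A = 179.1 mm².
P_max = σ_allow · A = 86.7 · 179.1 = 15530 N = 15.53 kN.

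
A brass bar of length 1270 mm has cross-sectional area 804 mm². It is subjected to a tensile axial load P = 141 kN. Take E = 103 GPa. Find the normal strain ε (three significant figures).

0.00170

σ = N/A = 175.4 MPa; ε = σ/E = 175.4/103000 = 1.703e-03.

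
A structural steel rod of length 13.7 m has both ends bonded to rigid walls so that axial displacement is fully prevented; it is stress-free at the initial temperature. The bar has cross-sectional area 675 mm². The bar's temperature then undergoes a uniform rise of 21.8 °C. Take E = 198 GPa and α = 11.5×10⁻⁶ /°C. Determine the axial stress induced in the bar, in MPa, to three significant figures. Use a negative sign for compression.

Free thermal expansion αLΔT = 11.5e-6 · 13700 · 21.8 = 3.435 mm.
The walls impose strain ε = −(3.435)/13700 = -2.5070e-04; σ = Eε = 198000 · -2.5070e-04 = -49.64 MPa.

-49.6 MPa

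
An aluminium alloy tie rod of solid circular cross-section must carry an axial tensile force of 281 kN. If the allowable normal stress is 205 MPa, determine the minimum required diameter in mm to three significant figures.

41.8 mm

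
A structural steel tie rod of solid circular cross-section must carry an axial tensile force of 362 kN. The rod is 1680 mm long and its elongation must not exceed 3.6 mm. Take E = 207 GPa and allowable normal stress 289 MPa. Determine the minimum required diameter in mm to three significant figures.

39.9 mm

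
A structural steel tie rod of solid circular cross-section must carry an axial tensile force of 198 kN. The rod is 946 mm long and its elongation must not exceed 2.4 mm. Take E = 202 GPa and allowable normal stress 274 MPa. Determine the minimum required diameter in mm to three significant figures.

Required area A ≥ P/σ_allow = 198000/274 = 722.6 mm².
For a solid circular section, d ≥ √(4A/π) = 30.33 mm.
Elongation limit: A ≥ PL/(Eδ_allow) = 198000·946/(202000·2.4) = 386.4 mm² ⇒ d ≥ 22.18 mm.
The stress limit governs.

30.3 mm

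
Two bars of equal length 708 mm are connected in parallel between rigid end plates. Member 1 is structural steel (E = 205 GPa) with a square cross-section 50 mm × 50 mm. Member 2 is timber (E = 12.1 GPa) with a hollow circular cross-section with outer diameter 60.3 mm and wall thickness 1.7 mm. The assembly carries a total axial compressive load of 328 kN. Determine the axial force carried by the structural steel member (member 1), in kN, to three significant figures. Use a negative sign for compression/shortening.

-326 kN

A_1 = 2500 mm².
A_2 = 313 mm².
Equal strain + equilibrium ⇒ each member carries load in proportion to AE: A₁E₁ = 512500000 N, A₂E₂ = 3787000 N, ΣAE = 516300000 N.
F₁ = P·A₁E₁/ΣAE = -328000·512500000/516300000 = -325600 N.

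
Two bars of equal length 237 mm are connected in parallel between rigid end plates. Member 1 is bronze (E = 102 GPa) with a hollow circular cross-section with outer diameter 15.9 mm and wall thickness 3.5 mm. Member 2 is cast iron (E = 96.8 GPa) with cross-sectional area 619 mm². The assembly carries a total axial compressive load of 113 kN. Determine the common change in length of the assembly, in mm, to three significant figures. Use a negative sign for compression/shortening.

A_1 = 136.3 mm².
Equal strain + equilibrium ⇒ each member carries load in proportion to AE: A₁E₁ = 13910000 N, A₂E₂ = 59920000 N, ΣAE = 73830000 N.
δ = PL/ΣAE = -113000·237/73830000 = -0.3628 mm.

-0.363 mm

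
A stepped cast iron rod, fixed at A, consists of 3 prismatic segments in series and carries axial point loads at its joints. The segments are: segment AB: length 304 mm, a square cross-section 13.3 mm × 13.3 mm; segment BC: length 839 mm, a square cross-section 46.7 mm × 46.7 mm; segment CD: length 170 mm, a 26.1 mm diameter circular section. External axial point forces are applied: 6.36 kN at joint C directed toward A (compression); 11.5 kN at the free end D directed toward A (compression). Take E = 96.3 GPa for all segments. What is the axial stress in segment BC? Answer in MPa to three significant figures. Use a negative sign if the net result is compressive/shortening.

Internal axial forces (sectioning from the free end, tension +): N_CD = -11.5 kN, N_BC = -17.86 kN, N_AB = -17.86 kN.
A_BC = 2181 mm².
σ_BC = N_BC/A_BC = -17860/2181 = -8.189 MPa.

-8.19 MPa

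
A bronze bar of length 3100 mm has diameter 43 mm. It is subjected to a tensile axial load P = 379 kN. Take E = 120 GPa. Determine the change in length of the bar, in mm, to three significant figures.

A = 1452 mm².
δ_mech = NL/(AE) = 379000·3100/(1452·120000) = 6.742 mm.

6.74 mm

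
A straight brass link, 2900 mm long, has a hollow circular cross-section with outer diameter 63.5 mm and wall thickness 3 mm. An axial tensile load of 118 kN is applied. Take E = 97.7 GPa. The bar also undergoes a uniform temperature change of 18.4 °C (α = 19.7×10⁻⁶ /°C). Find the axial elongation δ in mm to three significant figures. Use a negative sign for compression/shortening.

7.19 mm

A = 570.2 mm².
δ_mech = NL/(AE) = 118000·2900/(570.2·97700) = 6.143 mm.
δ_thermal = αLΔT = 19.7e-6·2900·18.4 = 1.051 mm.
δ = δ_mech + δ_thermal = 7.194 mm.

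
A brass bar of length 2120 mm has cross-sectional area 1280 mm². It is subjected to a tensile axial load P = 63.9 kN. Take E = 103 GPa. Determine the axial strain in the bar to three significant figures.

4.85e-04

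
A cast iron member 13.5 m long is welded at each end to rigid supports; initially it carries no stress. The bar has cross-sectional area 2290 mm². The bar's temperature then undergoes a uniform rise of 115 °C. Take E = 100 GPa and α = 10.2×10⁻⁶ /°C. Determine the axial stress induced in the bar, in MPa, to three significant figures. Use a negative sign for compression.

Free thermal expansion αLΔT = 10.2e-6 · 13500 · 115 = 15.84 mm.
The walls impose strain ε = −(15.84)/13500 = -1.1730e-03; σ = Eε = 100000 · -1.1730e-03 = -117.3 MPa.

-117 MPa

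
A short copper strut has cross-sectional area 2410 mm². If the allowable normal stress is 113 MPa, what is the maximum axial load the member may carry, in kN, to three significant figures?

272 kN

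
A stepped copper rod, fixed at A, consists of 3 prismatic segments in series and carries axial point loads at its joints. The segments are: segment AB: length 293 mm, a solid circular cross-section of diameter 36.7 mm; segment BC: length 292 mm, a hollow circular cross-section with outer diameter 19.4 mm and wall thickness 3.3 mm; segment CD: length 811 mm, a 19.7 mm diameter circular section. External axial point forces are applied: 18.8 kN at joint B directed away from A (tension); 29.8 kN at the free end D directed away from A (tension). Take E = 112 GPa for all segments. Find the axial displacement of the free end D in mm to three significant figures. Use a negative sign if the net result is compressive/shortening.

1.29 mm

Internal axial forces (sectioning from the free end, tension +): N_CD = 29.8 kN, N_BC = 29.8 kN, N_AB = 48.6 kN.
A_AB = 1058 mm².
A_BC = 166.9 mm².
A_CD = 304.8 mm².
δ_AB = 48600·293/(1058·112000) = 0.1202 mm
δ_BC = 29800·292/(166.9·112000) = 0.4655 mm
δ_CD = 29800·811/(304.8·112000) = 0.7079 mm
δ = Σδ_i = 1.294 mm.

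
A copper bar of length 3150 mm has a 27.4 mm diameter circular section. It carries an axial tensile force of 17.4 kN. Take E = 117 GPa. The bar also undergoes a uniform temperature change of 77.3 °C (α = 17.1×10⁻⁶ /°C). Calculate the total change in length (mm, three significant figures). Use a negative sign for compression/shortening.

A = 589.6 mm².
δ_mech = NL/(AE) = 17400·3150/(589.6·117000) = 0.7945 mm.
δ_thermal = αLΔT = 17.1e-6·3150·77.3 = 4.164 mm.
δ = δ_mech + δ_thermal = 4.958 mm.

4.96 mm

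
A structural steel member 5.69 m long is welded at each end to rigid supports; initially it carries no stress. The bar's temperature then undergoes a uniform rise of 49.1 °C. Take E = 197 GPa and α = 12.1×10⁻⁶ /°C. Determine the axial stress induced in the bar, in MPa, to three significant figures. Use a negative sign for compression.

Free thermal expansion αLΔT = 12.1e-6 · 5690 · 49.1 = 3.38 mm.
The walls impose strain ε = −(3.38)/5690 = -5.9411e-04; σ = Eε = 197000 · -5.9411e-04 = -117 MPa.

-117 MPa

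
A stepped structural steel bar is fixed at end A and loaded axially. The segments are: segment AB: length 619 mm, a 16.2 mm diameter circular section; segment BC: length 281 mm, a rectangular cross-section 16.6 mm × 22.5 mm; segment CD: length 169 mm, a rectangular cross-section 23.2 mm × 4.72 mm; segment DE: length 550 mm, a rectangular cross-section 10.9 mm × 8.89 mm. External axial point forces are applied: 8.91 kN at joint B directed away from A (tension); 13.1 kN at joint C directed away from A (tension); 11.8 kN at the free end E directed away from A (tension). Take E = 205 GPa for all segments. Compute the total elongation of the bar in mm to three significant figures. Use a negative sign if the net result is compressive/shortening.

1.00 mm

Internal axial forces (sectioning from the free end, tension +): N_DE = 11.8 kN, N_CD = 11.8 kN, N_BC = 24.9 kN, N_AB = 33.81 kN.
A_AB = 206.1 mm².
A_BC = 373.5 mm².
A_CD = 109.5 mm².
A_DE = 96.9 mm².
δ_AB = 33810·619/(206.1·205000) = 0.4953 mm
δ_BC = 24900·281/(373.5·205000) = 0.09138 mm
δ_CD = 11800·169/(109.5·205000) = 0.08884 mm
δ_DE = 11800·550/(96.9·205000) = 0.3267 mm
δ = Σδ_i = 1.002 mm.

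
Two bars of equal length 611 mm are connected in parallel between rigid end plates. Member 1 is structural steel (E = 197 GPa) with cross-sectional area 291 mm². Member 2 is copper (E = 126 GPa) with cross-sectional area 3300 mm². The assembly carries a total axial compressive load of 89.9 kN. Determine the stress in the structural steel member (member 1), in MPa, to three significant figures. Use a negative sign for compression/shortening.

Equal strain + equilibrium ⇒ each member carries load in proportion to AE: A₁E₁ = 57330000 N, A₂E₂ = 415800000 N, ΣAE = 473100000 N.
σ₁ = P·E₁/ΣAE = -89900·197000/473100000 = -37.43 MPa.

-37.4 MPa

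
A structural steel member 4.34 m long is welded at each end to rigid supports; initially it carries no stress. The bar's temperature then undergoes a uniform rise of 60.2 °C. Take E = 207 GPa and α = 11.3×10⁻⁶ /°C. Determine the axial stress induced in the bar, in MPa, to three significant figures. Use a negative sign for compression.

Free thermal expansion αLΔT = 11.3e-6 · 4340 · 60.2 = 2.952 mm.
The walls impose strain ε = −(2.952)/4340 = -6.8026e-04; σ = Eε = 207000 · -6.8026e-04 = -140.8 MPa.

-141 MPa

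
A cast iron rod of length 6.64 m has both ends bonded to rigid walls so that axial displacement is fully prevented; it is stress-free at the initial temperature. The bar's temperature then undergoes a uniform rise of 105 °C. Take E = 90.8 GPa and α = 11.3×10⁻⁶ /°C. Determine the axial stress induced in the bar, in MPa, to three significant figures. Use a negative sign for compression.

Free thermal expansion αLΔT = 11.3e-6 · 6640 · 105 = 7.878 mm.
The walls impose strain ε = −(7.878)/6640 = -1.1865e-03; σ = Eε = 90800 · -1.1865e-03 = -107.7 MPa.

-108 MPa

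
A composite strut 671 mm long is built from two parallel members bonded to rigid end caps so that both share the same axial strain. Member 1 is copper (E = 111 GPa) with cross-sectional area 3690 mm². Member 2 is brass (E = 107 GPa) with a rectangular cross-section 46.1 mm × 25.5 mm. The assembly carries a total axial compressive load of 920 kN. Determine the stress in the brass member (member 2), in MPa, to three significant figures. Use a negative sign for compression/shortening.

A_2 = 1176 mm².
Equal strain + equilibrium ⇒ each member carries load in proportion to AE: A₁E₁ = 409600000 N, A₂E₂ = 125800000 N, ΣAE = 535400000 N.
σ₂ = P·E₂/ΣAE = -920000·107000/535400000 = -183.9 MPa.

-184 MPa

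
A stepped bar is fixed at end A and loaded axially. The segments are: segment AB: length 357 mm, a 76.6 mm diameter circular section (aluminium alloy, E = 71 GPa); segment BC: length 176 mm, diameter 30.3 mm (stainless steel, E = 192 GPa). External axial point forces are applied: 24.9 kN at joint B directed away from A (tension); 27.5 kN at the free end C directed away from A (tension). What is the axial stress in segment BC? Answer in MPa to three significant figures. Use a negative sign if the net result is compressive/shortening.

38.1 MPa

Internal axial forces (sectioning from the free end, tension +): N_BC = 27.5 kN, N_AB = 52.4 kN.
A_BC = 721.1 mm².
σ_BC = N_BC/A_BC = 27500/721.1 = 38.14 MPa.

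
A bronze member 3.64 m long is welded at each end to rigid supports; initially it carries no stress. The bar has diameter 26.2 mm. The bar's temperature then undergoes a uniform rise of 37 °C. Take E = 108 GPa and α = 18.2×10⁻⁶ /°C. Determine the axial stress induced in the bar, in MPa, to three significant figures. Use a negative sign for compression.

-72.7 MPa

Free thermal expansion αLΔT = 18.2e-6 · 3640 · 37 = 2.451 mm.
The walls impose strain ε = −(2.451)/3640 = -6.7340e-04; σ = Eε = 108000 · -6.7340e-04 = -72.73 MPa.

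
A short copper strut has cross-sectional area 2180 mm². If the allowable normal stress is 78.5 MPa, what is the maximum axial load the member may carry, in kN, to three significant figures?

171 kN

P_max = σ_allow · A = 78.5 · 2180 = 171100 N = 171.1 kN.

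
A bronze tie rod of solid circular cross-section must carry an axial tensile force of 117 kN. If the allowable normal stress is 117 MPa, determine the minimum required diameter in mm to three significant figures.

Required area A ≥ P/σ_allow = 117000/117 = 1000 mm².
For a solid circular section, d ≥ √(4A/π) = 35.68 mm.

35.7 mm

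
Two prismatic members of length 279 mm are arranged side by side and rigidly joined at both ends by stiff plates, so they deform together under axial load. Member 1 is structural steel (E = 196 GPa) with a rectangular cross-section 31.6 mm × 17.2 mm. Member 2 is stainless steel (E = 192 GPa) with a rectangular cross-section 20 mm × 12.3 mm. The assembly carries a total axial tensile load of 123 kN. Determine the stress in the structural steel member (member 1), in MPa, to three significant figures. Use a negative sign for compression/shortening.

A_1 = 543.5 mm².
A_2 = 246 mm².
Equal strain + equilibrium ⇒ each member carries load in proportion to AE: A₁E₁ = 106500000 N, A₂E₂ = 47230000 N, ΣAE = 153800000 N.
σ₁ = P·E₁/ΣAE = 123000·196000/153800000 = 156.8 MPa.

157 MPa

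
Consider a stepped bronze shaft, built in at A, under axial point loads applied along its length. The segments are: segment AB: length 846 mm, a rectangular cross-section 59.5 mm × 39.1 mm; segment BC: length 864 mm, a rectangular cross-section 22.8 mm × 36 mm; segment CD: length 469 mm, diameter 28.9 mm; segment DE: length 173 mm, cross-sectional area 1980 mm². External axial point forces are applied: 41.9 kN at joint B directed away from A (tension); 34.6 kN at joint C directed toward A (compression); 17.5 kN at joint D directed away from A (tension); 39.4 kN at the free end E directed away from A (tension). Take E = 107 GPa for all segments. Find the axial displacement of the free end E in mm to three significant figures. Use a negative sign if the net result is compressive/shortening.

0.850 mm

Internal axial forces (sectioning from the free end, tension +): N_DE = 39.4 kN, N_CD = 56.9 kN, N_BC = 22.3 kN, N_AB = 64.2 kN.
A_AB = 2326 mm².
A_BC = 820.8 mm².
A_CD = 656 mm².
δ_AB = 64200·846/(2326·107000) = 0.2182 mm
δ_BC = 22300·864/(820.8·107000) = 0.2194 mm
δ_CD = 56900·469/(656·107000) = 0.3802 mm
δ_DE = 39400·173/(1980·107000) = 0.03217 mm
δ = Σδ_i = 0.8499 mm.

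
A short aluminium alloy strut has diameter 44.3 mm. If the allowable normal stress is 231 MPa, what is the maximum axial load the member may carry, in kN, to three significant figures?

356 kN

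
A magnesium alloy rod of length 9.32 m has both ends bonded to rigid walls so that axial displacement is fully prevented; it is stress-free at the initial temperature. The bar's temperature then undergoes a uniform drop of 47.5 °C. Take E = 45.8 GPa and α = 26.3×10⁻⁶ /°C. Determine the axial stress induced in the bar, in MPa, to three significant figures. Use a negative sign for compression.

Free thermal expansion αLΔT = 26.3e-6 · 9320 · -47.5 = -11.64 mm.
The walls impose strain ε = −(-11.64)/9320 = 1.2492e-03; σ = Eε = 45800 · 1.2492e-03 = 57.22 MPa.

57.2 MPa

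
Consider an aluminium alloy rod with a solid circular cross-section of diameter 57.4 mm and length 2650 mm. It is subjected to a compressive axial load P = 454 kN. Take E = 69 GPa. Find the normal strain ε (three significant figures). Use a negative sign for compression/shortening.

A = 2588 mm².
σ = N/A = -175.4 MPa; ε = σ/E = -175.4/69000 = -2.543e-03.

-0.00254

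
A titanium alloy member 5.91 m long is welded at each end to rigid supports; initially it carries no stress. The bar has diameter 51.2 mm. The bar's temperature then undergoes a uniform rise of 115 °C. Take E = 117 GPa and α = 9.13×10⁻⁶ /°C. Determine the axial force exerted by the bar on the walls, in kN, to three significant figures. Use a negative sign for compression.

-253 kN

Free thermal expansion αLΔT = 9.13e-6 · 5910 · 115 = 6.205 mm.
The walls impose strain ε = −(6.205)/5910 = -1.0500e-03; σ = Eε = 117000 · -1.0500e-03 = -122.8 MPa.
Wall reaction R = σ·A = -122.8·2059 = -252900 N = -252.9 kN.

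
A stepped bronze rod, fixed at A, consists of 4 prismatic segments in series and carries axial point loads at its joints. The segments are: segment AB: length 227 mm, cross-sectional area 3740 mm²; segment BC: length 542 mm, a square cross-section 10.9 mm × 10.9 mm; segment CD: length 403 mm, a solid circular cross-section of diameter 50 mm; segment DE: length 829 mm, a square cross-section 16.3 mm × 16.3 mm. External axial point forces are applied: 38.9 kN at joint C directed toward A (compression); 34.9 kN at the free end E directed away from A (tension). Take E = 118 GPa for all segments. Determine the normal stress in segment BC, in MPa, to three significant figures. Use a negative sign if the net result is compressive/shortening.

-33.7 MPa

Internal axial forces (sectioning from the free end, tension +): N_DE = 34.9 kN, N_CD = 34.9 kN, N_BC = -4 kN, N_AB = -4 kN.
A_BC = 118.8 mm².
σ_BC = N_BC/A_BC = -4000/118.8 = -33.67 MPa.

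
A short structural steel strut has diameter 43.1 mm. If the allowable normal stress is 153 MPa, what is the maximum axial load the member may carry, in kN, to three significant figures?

A = 1459 mm².
P_max = σ_allow · A = 153 · 1459 = 223200 N = 223.2 kN.

223 kN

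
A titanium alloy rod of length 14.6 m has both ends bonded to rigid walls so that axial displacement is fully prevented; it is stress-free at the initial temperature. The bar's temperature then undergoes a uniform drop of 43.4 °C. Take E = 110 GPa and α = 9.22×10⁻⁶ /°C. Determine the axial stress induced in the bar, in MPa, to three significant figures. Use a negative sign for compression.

Free thermal expansion αLΔT = 9.22e-6 · 14600 · -43.4 = -5.842 mm.
The walls impose strain ε = −(-5.842)/14600 = 4.0015e-04; σ = Eε = 110000 · 4.0015e-04 = 44.02 MPa.

44.0 MPa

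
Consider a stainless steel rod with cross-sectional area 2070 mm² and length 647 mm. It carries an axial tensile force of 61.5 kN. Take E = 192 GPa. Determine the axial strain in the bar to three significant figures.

σ = N/A = 29.71 MPa; ε = σ/E = 29.71/192000 = 1.547e-04.

1.55e-04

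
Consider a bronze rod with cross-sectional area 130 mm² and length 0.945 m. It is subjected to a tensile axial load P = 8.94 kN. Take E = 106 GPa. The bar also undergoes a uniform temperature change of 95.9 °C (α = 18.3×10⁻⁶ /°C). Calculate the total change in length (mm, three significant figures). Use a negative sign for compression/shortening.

δ_mech = NL/(AE) = 8940·945/(130·106000) = 0.6131 mm.
δ_thermal = αLΔT = 18.3e-6·945·95.9 = 1.658 mm.
δ = δ_mech + δ_thermal = 2.272 mm.

2.27 mm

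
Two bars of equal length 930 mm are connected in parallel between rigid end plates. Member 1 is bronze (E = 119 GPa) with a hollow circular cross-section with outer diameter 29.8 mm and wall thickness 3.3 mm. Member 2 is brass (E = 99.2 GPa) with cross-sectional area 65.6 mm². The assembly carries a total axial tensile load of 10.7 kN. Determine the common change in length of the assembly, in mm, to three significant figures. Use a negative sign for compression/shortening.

0.254 mm

A_1 = 274.7 mm².
Equal strain + equilibrium ⇒ each member carries load in proportion to AE: A₁E₁ = 32690000 N, A₂E₂ = 6508000 N, ΣAE = 39200000 N.
δ = PL/ΣAE = 10700·930/39200000 = 0.2538 mm.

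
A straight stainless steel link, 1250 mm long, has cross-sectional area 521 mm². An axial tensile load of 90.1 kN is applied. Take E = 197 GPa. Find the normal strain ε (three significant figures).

8.78e-04

σ = N/A = 172.9 MPa; ε = σ/E = 172.9/197000 = 8.779e-04.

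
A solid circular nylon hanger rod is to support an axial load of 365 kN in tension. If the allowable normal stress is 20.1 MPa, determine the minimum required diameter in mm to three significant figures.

Required area A ≥ P/σ_allow = 365000/20.1 = 18160 mm².
For a solid circular section, d ≥ √(4A/π) = 152.1 mm.

152 mm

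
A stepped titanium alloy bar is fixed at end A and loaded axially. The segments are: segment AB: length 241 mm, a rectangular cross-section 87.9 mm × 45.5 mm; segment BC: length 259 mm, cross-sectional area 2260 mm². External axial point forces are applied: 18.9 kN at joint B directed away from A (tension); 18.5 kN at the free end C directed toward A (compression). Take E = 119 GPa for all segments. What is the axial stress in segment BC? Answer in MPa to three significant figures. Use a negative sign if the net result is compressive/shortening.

Internal axial forces (sectioning from the free end, tension +): N_BC = -18.5 kN, N_AB = 0.4 kN.
σ_BC = N_BC/A_BC = -18500/2260 = -8.186 MPa.

-8.19 MPa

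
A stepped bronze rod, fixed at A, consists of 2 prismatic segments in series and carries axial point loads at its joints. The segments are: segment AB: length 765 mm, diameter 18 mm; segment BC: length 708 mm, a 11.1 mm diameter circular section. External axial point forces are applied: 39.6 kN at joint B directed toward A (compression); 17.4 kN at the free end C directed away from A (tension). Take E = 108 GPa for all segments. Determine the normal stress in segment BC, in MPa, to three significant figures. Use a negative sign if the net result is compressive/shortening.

Internal axial forces (sectioning from the free end, tension +): N_BC = 17.4 kN, N_AB = -22.2 kN.
A_BC = 96.77 mm².
σ_BC = N_BC/A_BC = 17400/96.77 = 179.8 MPa.

180 MPa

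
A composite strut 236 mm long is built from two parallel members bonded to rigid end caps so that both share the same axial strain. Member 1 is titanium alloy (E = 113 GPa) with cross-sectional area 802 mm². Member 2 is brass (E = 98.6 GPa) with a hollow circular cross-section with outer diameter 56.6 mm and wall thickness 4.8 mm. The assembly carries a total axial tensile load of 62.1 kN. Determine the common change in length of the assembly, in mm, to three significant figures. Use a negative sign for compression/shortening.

0.0874 mm

A_2 = 781.1 mm².
Equal strain + equilibrium ⇒ each member carries load in proportion to AE: A₁E₁ = 90630000 N, A₂E₂ = 77020000 N, ΣAE = 167600000 N.
δ = PL/ΣAE = 62100·236/167600000 = 0.08742 mm.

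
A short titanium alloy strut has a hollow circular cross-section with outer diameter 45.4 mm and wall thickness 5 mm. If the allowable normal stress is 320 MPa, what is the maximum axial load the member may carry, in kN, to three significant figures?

A = 634.6 mm².
P_max = σ_allow · A = 320 · 634.6 = 203100 N = 203.1 kN.

203 kN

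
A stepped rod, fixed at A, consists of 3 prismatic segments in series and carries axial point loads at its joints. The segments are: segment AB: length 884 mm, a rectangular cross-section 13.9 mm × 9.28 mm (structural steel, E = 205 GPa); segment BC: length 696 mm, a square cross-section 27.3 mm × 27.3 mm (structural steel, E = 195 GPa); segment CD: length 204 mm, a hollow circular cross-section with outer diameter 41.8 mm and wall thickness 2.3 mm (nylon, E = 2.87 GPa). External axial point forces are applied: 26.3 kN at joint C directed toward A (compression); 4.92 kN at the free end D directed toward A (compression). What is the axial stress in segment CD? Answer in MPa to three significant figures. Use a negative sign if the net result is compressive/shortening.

-17.2 MPa

Internal axial forces (sectioning from the free end, tension +): N_CD = -4.92 kN, N_BC = -31.22 kN, N_AB = -31.22 kN.
A_CD = 285.4 mm².
σ_CD = N_CD/A_CD = -4920/285.4 = -17.24 MPa.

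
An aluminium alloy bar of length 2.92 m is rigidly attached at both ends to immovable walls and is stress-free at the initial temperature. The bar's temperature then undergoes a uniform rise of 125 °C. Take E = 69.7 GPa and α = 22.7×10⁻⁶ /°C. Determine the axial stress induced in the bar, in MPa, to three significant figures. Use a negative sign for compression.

-198 MPa

Free thermal expansion αLΔT = 22.7e-6 · 2920 · 125 = 8.285 mm.
The walls impose strain ε = −(8.285)/2920 = -2.8375e-03; σ = Eε = 69700 · -2.8375e-03 = -197.8 MPa.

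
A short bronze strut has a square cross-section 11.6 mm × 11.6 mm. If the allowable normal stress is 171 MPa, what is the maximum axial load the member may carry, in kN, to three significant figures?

23.0 kN

A = 134.6 mm².
P_max = σ_allow · A = 171 · 134.6 = 23010 N = 23.01 kN.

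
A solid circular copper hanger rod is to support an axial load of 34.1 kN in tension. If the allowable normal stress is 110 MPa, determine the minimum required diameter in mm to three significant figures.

19.9 mm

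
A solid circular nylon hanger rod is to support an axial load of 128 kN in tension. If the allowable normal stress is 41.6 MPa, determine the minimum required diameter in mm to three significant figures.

62.6 mm

Required area A ≥ P/σ_allow = 128000/41.6 = 3077 mm².
For a solid circular section, d ≥ √(4A/π) = 62.59 mm.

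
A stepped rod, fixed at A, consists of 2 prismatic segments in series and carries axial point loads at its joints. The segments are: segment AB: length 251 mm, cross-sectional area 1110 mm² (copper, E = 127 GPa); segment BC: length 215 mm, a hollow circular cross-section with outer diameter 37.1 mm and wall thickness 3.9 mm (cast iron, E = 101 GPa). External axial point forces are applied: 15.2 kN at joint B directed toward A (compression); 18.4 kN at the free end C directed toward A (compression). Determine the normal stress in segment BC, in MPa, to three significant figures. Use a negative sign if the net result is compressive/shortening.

-45.2 MPa

Internal axial forces (sectioning from the free end, tension +): N_BC = -18.4 kN, N_AB = -33.6 kN.
A_BC = 406.8 mm².
σ_BC = N_BC/A_BC = -18400/406.8 = -45.23 MPa.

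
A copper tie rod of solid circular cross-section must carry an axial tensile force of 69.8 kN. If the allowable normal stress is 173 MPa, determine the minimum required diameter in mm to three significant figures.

Required area A ≥ P/σ_allow = 69800/173 = 403.5 mm².
For a solid circular section, d ≥ √(4A/π) = 22.67 mm.

22.7 mm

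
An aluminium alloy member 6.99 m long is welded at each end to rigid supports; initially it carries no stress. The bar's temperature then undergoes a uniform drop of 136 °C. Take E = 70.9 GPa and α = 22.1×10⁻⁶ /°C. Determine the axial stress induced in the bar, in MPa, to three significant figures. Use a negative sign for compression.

213 MPa

Free thermal expansion αLΔT = 22.1e-6 · 6990 · -136 = -21.01 mm.
The walls impose strain ε = −(-21.01)/6990 = 3.0056e-03; σ = Eε = 70900 · 3.0056e-03 = 213.1 MPa.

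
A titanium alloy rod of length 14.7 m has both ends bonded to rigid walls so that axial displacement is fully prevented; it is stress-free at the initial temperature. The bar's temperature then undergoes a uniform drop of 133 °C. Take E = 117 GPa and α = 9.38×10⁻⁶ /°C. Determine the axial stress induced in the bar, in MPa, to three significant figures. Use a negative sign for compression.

Free thermal expansion αLΔT = 9.38e-6 · 14700 · -133 = -18.34 mm.
The walls impose strain ε = −(-18.34)/14700 = 1.2475e-03; σ = Eε = 117000 · 1.2475e-03 = 146 MPa.

146 MPa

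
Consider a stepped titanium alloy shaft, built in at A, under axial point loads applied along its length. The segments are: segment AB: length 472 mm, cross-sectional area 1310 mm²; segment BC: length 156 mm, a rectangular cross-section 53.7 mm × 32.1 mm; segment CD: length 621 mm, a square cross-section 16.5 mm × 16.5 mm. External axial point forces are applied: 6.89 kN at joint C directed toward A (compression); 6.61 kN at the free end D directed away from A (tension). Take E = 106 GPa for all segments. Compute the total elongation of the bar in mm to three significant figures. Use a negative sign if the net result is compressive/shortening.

0.141 mm

Internal axial forces (sectioning from the free end, tension +): N_CD = 6.61 kN, N_BC = -0.28 kN, N_AB = -0.28 kN.
A_BC = 1724 mm².
A_CD = 272.2 mm².
δ_AB = -280·472/(1310·106000) = -0.0009517 mm
δ_BC = -280·156/(1724·106000) = -0.0002391 mm
δ_CD = 6610·621/(272.2·106000) = 0.1422 mm
δ = Σδ_i = 0.141 mm.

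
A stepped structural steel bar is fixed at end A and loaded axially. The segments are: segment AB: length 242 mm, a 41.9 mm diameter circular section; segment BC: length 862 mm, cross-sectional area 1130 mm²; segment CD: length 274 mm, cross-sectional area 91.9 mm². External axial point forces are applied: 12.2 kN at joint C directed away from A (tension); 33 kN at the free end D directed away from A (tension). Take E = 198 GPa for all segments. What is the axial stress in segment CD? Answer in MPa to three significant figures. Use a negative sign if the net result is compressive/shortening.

359 MPa

Internal axial forces (sectioning from the free end, tension +): N_CD = 33 kN, N_BC = 45.2 kN, N_AB = 45.2 kN.
σ_CD = N_CD/A_CD = 33000/91.9 = 359.1 MPa.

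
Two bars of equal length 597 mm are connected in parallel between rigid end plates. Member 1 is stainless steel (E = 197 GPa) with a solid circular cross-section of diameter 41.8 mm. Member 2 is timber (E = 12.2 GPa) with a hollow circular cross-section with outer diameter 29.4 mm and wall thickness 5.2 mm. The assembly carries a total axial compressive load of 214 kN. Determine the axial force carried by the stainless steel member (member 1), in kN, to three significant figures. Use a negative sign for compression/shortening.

A_1 = 1372 mm².
A_2 = 395.3 mm².
Equal strain + equilibrium ⇒ each member carries load in proportion to AE: A₁E₁ = 270300000 N, A₂E₂ = 4823000 N, ΣAE = 275200000 N.
F₁ = P·A₁E₁/ΣAE = -214000·270300000/275200000 = -210200 N.

-210 kN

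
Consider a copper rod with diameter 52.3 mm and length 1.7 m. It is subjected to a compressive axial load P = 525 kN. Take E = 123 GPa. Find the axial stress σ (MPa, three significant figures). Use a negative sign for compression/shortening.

A = 2148 mm².
σ = N/A = -525000/2148 = -244.4 MPa.

-244 MPa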